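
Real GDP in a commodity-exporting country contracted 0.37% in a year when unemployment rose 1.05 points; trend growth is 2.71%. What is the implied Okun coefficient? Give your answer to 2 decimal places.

β ≈ 2.93

Growth form: g_Y = g_Y* - β × Δu, so β = (g_Y* - g_Y)/Δu.
β = (2.71 + 0.37)/1.05 = 3.08/1.05 = 2.93.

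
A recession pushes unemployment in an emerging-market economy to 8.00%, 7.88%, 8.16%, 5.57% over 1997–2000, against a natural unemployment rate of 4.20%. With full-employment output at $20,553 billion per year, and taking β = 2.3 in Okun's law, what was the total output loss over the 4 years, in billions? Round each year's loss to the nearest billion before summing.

Year 1997: gap = -2.3 × (8 - 4.2) = -8.74%, loss ≈ 20553 × 8.74/100 ≈ 1796.
Year 1998: gap = -2.3 × (7.88 - 4.2) = -8.464%, loss ≈ 20553 × 8.464/100 ≈ 1740.
Year 1999: gap = -2.3 × (8.16 - 4.2) = -9.108%, loss ≈ 20553 × 9.108/100 ≈ 1872.
Year 2000: gap = -2.3 × (5.57 - 4.2) = -3.151%, loss ≈ 20553 × 3.151/100 ≈ 648.
Total lost output = 1796 + 1740 + 1872 + 648 = 6056 billion.

$6,056 billion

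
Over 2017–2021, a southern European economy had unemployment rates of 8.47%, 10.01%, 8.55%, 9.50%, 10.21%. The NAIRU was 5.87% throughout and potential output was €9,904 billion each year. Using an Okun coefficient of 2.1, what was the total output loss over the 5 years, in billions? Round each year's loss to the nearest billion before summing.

Year 2017: gap = -2.1 × (8.47 - 5.87) = -5.46%, loss ≈ 9904 × 5.46/100 ≈ 541.
Year 2018: gap = -2.1 × (10.01 - 5.87) = -8.694%, loss ≈ 9904 × 8.694/100 ≈ 861.
Year 2019: gap = -2.1 × (8.55 - 5.87) = -5.628%, loss ≈ 9904 × 5.628/100 ≈ 557.
Year 2020: gap = -2.1 × (9.5 - 5.87) = -7.623%, loss ≈ 9904 × 7.623/100 ≈ 755.
Year 2021: gap = -2.1 × (10.21 - 5.87) = -9.114%, loss ≈ 9904 × 9.114/100 ≈ 903.
Total lost output = 541 + 861 + 557 + 755 + 903 = 3617 billion.

€3,617 billion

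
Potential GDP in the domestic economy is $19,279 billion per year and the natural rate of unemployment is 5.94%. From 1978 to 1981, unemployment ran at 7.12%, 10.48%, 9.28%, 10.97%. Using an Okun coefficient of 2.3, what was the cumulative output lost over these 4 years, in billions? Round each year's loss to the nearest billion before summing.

Year 1978: gap = -2.3 × (7.12 - 5.94) = -2.714%, loss ≈ 19279 × 2.714/100 ≈ 523.
Year 1979: gap = -2.3 × (10.48 - 5.94) = -10.442%, loss ≈ 19279 × 10.442/100 ≈ 2013.
Year 1980: gap = -2.3 × (9.28 - 5.94) = -7.682%, loss ≈ 19279 × 7.682/100 ≈ 1481.
Year 1981: gap = -2.3 × (10.97 - 5.94) = -11.569%, loss ≈ 19279 × 11.569/100 ≈ 2230.
Total lost output = 523 + 2013 + 1481 + 2230 = 6247 billion.

$6,247 billion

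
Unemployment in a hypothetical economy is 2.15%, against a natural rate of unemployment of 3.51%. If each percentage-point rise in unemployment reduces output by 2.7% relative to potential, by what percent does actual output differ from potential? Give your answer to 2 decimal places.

3.67%

The unemployment gap is 2.15 - 3.51 = -1.36 percentage points.
Okun's law gives an output gap of -2.7 × (-1.36) = 3.672%, i.e. 3.67% above potential.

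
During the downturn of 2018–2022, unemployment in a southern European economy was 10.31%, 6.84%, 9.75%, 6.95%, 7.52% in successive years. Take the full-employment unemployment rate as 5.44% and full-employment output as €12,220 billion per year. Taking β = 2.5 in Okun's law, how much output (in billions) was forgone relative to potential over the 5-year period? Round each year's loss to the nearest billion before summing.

Year 2018: gap = -2.5 × (10.31 - 5.44) = -12.175%, loss ≈ 12220 × 12.175/100 ≈ 1488.
Year 2019: gap = -2.5 × (6.84 - 5.44) = -3.5%, loss ≈ 12220 × 3.5/100 ≈ 428.
Year 2020: gap = -2.5 × (9.75 - 5.44) = -10.775%, loss ≈ 12220 × 10.775/100 ≈ 1317.
Year 2021: gap = -2.5 × (6.95 - 5.44) = -3.775%, loss ≈ 12220 × 3.775/100 ≈ 461.
Year 2022: gap = -2.5 × (7.52 - 5.44) = -5.2%, loss ≈ 12220 × 5.2/100 ≈ 635.
Total lost output = 1488 + 428 + 1317 + 461 + 635 = 4329 billion.

€4,329 billion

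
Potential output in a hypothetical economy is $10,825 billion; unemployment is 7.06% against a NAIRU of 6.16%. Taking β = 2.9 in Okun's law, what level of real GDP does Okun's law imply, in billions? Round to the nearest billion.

$10,542 billion

Unemployment gap = 7.06 - 6.16 = 0.9 points, so the output gap is -2.9 × 0.9 = -2.61%.
Actual GDP = 10825 × (1 - 2.61/100) = 10825 × 0.9739 ≈ 10542 billion.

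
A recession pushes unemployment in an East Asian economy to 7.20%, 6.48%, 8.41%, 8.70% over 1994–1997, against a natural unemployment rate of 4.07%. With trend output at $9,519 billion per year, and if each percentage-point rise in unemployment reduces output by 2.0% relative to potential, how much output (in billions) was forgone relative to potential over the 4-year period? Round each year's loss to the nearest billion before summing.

$2,762 billion

Year 1994: gap = -2.0 × (7.2 - 4.07) = -6.26%, loss ≈ 9519 × 6.26/100 ≈ 596.
Year 1995: gap = -2.0 × (6.48 - 4.07) = -4.82%, loss ≈ 9519 × 4.82/100 ≈ 459.
Year 1996: gap = -2.0 × (8.41 - 4.07) = -8.68%, loss ≈ 9519 × 8.68/100 ≈ 826.
Year 1997: gap = -2.0 × (8.7 - 4.07) = -9.26%, loss ≈ 9519 × 9.26/100 ≈ 881.
Total lost output = 596 + 459 + 826 + 881 = 2762 billion.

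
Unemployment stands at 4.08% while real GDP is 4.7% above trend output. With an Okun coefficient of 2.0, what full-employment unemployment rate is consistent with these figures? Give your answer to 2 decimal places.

From Okun's law, u - u* = -(output gap)/β = -(4.7)/2.0 = -2.35 points.
So u* = 4.08 + 2.35 = 6.43%.

6.43%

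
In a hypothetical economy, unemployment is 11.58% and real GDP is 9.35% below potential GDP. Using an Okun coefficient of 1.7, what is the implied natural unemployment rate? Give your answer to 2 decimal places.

From Okun's law, u - u* = -(output gap)/β = -(-9.35)/1.7 = 5.5 points.
So u* = 11.58 - 5.5 = 6.08%.

6.08%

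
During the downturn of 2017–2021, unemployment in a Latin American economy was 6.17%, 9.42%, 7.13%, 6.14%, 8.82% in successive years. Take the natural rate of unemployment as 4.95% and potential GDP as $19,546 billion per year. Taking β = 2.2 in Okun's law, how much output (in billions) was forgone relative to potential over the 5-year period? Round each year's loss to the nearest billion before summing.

$5,560 billion

Year 2017: gap = -2.2 × (6.17 - 4.95) = -2.684%, loss ≈ 19546 × 2.684/100 ≈ 525.
Year 2018: gap = -2.2 × (9.42 - 4.95) = -9.834%, loss ≈ 19546 × 9.834/100 ≈ 1922.
Year 2019: gap = -2.2 × (7.13 - 4.95) = -4.796%, loss ≈ 19546 × 4.796/100 ≈ 937.
Year 2020: gap = -2.2 × (6.14 - 4.95) = -2.618%, loss ≈ 19546 × 2.618/100 ≈ 512.
Year 2021: gap = -2.2 × (8.82 - 4.95) = -8.514%, loss ≈ 19546 × 8.514/100 ≈ 1664.
Total lost output = 525 + 1922 + 937 + 512 + 1664 = 5560 billion.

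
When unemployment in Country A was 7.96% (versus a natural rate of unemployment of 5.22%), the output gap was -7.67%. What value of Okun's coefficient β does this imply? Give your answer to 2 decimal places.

β ≈ 2.80

Okun's law: output gap = -β × (u - u*).
-7.67 = -β × (7.96 - 5.22) = -β × 2.74, so β = 7.67/2.74 = 2.80.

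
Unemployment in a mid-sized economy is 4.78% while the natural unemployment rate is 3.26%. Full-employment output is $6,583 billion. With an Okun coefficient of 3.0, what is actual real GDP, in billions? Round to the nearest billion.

Unemployment gap = 4.78 - 3.26 = 1.52 points, so the output gap is -3 × 1.52 = -4.56%.
Actual GDP = 6583 × (1 - 4.56/100) = 6583 × 0.9544 ≈ 6283 billion.

$6,283 billion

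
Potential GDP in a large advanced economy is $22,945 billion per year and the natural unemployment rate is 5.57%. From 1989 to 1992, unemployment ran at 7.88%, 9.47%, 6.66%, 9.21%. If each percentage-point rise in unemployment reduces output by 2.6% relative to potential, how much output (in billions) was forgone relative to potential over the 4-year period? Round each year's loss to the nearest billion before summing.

$6,527 billion

Year 1989: gap = -2.6 × (7.88 - 5.57) = -6.006%, loss ≈ 22945 × 6.006/100 ≈ 1378.
Year 1990: gap = -2.6 × (9.47 - 5.57) = -10.14%, loss ≈ 22945 × 10.14/100 ≈ 2327.
Year 1991: gap = -2.6 × (6.66 - 5.57) = -2.834%, loss ≈ 22945 × 2.834/100 ≈ 650.
Year 1992: gap = -2.6 × (9.21 - 5.57) = -9.464%, loss ≈ 22945 × 9.464/100 ≈ 2172.
Total lost output = 1378 + 2327 + 650 + 2172 = 6527 billion.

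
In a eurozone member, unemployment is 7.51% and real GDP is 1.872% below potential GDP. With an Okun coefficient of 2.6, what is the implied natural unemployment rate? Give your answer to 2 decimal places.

6.79%

From Okun's law, u - u* = -(output gap)/β = -(-1.872)/2.6 = 0.72 points.
So u* = 7.51 - 0.72 = 6.79%.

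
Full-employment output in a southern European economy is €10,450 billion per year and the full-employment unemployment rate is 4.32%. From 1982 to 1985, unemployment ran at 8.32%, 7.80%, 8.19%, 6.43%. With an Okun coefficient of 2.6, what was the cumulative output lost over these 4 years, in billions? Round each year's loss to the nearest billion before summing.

€3,657 billion

Year 1982: gap = -2.6 × (8.32 - 4.32) = -10.4%, loss ≈ 10450 × 10.4/100 ≈ 1087.
Year 1983: gap = -2.6 × (7.8 - 4.32) = -9.048%, loss ≈ 10450 × 9.048/100 ≈ 946.
Year 1984: gap = -2.6 × (8.19 - 4.32) = -10.062%, loss ≈ 10450 × 10.062/100 ≈ 1051.
Year 1985: gap = -2.6 × (6.43 - 4.32) = -5.486%, loss ≈ 10450 × 5.486/100 ≈ 573.
Total lost output = 1087 + 946 + 1051 + 573 = 3657 billion.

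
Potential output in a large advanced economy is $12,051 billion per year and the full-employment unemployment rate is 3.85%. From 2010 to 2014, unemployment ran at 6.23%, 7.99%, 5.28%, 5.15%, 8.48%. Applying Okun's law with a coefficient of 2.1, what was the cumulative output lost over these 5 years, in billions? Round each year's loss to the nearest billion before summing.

$3,513 billion

Year 2010: gap = -2.1 × (6.23 - 3.85) = -4.998%, loss ≈ 12051 × 4.998/100 ≈ 602.
Year 2011: gap = -2.1 × (7.99 - 3.85) = -8.694%, loss ≈ 12051 × 8.694/100 ≈ 1048.
Year 2012: gap = -2.1 × (5.28 - 3.85) = -3.003%, loss ≈ 12051 × 3.003/100 ≈ 362.
Year 2013: gap = -2.1 × (5.15 - 3.85) = -2.73%, loss ≈ 12051 × 2.73/100 ≈ 329.
Year 2014: gap = -2.1 × (8.48 - 3.85) = -9.723%, loss ≈ 12051 × 9.723/100 ≈ 1172.
Total lost output = 602 + 1048 + 362 + 329 + 1172 = 3513 billion.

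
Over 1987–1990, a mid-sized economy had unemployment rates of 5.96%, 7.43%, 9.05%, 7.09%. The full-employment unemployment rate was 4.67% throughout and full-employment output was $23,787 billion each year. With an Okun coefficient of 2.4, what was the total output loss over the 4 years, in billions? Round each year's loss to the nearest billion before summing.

Year 1987: gap = -2.4 × (5.96 - 4.67) = -3.096%, loss ≈ 23787 × 3.096/100 ≈ 736.
Year 1988: gap = -2.4 × (7.43 - 4.67) = -6.624%, loss ≈ 23787 × 6.624/100 ≈ 1576.
Year 1989: gap = -2.4 × (9.05 - 4.67) = -10.512%, loss ≈ 23787 × 10.512/100 ≈ 2500.
Year 1990: gap = -2.4 × (7.09 - 4.67) = -5.808%, loss ≈ 23787 × 5.808/100 ≈ 1382.
Total lost output = 736 + 1576 + 2500 + 1382 = 6194 billion.

$6,194 billion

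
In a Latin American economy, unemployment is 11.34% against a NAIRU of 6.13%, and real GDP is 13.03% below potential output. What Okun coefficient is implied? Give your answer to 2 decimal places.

β ≈ 2.50

Okun's law: output gap = -β × (u - u*).
-13.03 = -β × (11.34 - 6.13) = -β × 5.21, so β = 13.03/5.21 = 2.50.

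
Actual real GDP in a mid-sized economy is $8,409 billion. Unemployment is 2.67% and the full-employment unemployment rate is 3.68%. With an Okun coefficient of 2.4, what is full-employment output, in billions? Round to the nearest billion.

$8,210 billion

Unemployment gap = 2.67 - 3.68 = -1.01 points, so output gap = -2.4 × (-1.01) = 2.424%.
Since Y = Y* × (1 + gap/100), Y* = 8409/1.02424 ≈ 8210 billion.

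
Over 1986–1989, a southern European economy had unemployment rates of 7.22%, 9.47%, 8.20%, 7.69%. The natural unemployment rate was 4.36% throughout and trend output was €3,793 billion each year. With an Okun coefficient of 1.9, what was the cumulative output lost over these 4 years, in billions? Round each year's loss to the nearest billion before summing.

Year 1986: gap = -1.9 × (7.22 - 4.36) = -5.434%, loss ≈ 3793 × 5.434/100 ≈ 206.
Year 1987: gap = -1.9 × (9.47 - 4.36) = -9.709%, loss ≈ 3793 × 9.709/100 ≈ 368.
Year 1988: gap = -1.9 × (8.2 - 4.36) = -7.296%, loss ≈ 3793 × 7.296/100 ≈ 277.
Year 1989: gap = -1.9 × (7.69 - 4.36) = -6.327%, loss ≈ 3793 × 6.327/100 ≈ 240.
Total lost output = 206 + 368 + 277 + 240 = 1091 billion.

€1,091 billion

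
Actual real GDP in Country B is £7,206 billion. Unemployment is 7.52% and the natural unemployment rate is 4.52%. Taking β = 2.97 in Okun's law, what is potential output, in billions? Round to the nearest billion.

Unemployment gap = 7.52 - 4.52 = 3 points, so output gap = -2.97 × 3 = -8.91%.
Since Y = Y* × (1 + gap/100), Y* = 7206/0.9109 ≈ 7911 billion.

£7,911 billion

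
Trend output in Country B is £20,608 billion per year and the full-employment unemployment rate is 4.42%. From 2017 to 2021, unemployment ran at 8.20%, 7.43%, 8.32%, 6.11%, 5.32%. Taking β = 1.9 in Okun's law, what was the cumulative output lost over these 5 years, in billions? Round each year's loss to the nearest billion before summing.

£5,200 billion

Year 2017: gap = -1.9 × (8.2 - 4.42) = -7.182%, loss ≈ 20608 × 7.182/100 ≈ 1480.
Year 2018: gap = -1.9 × (7.43 - 4.42) = -5.719%, loss ≈ 20608 × 5.719/100 ≈ 1179.
Year 2019: gap = -1.9 × (8.32 - 4.42) = -7.41%, loss ≈ 20608 × 7.41/100 ≈ 1527.
Year 2020: gap = -1.9 × (6.11 - 4.42) = -3.211%, loss ≈ 20608 × 3.211/100 ≈ 662.
Year 2021: gap = -1.9 × (5.32 - 4.42) = -1.71%, loss ≈ 20608 × 1.71/100 ≈ 352.
Total lost output = 1480 + 1179 + 1527 + 662 + 352 = 5200 billion.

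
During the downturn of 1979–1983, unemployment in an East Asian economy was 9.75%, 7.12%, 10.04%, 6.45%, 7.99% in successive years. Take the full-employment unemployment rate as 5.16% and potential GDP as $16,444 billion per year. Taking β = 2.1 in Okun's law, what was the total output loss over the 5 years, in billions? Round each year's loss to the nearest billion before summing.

Year 1979: gap = -2.1 × (9.75 - 5.16) = -9.639%, loss ≈ 16444 × 9.639/100 ≈ 1585.
Year 1980: gap = -2.1 × (7.12 - 5.16) = -4.116%, loss ≈ 16444 × 4.116/100 ≈ 677.
Year 1981: gap = -2.1 × (10.04 - 5.16) = -10.248%, loss ≈ 16444 × 10.248/100 ≈ 1685.
Year 1982: gap = -2.1 × (6.45 - 5.16) = -2.709%, loss ≈ 16444 × 2.709/100 ≈ 445.
Year 1983: gap = -2.1 × (7.99 - 5.16) = -5.943%, loss ≈ 16444 × 5.943/100 ≈ 977.
Total lost output = 1585 + 677 + 1685 + 445 + 977 = 5369 billion.

$5,369 billion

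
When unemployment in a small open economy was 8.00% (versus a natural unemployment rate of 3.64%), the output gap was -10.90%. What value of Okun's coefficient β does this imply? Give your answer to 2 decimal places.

β ≈ 2.50

Okun's law: output gap = -β × (u - u*).
-10.90 = -β × (8 - 3.64) = -β × 4.36, so β = 10.9/4.36 = 2.50.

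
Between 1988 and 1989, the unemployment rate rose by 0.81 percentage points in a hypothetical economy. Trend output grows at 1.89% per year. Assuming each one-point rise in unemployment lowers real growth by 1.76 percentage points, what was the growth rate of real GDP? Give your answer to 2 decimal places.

0.46%

Growth-rate Okun's law: g_Y = g_Y* - β × Δu.
g_Y = 1.89 - 1.76 × (0.81) = 1.89 - 1.4256 = 0.4644%, i.e. 0.46% to 2 d.p.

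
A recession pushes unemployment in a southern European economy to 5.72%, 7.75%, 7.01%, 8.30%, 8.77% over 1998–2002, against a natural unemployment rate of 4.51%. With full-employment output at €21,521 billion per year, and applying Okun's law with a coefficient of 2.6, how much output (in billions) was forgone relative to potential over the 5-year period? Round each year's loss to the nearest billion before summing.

Year 1998: gap = -2.6 × (5.72 - 4.51) = -3.146%, loss ≈ 21521 × 3.146/100 ≈ 677.
Year 1999: gap = -2.6 × (7.75 - 4.51) = -8.424%, loss ≈ 21521 × 8.424/100 ≈ 1813.
Year 2000: gap = -2.6 × (7.01 - 4.51) = -6.5%, loss ≈ 21521 × 6.5/100 ≈ 1399.
Year 2001: gap = -2.6 × (8.3 - 4.51) = -9.854%, loss ≈ 21521 × 9.854/100 ≈ 2121.
Year 2002: gap = -2.6 × (8.77 - 4.51) = -11.076%, loss ≈ 21521 × 11.076/100 ≈ 2384.
Total lost output = 677 + 1813 + 1399 + 2121 + 2384 = 8394 billion.

€8,394 billion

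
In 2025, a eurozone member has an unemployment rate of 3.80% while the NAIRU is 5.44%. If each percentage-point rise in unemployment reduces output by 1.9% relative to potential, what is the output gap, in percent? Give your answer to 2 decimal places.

The unemployment gap is 3.8 - 5.44 = -1.64 percentage points.
Okun's law gives an output gap of -1.9 × (-1.64) = 3.116%, i.e. 3.12% above potential.

3.12%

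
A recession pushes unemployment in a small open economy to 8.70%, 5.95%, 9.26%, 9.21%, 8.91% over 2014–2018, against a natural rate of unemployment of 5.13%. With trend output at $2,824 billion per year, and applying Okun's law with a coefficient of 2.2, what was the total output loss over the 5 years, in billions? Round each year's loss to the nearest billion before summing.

Year 2014: gap = -2.2 × (8.7 - 5.13) = -7.854%, loss ≈ 2824 × 7.854/100 ≈ 222.
Year 2015: gap = -2.2 × (5.95 - 5.13) = -1.804%, loss ≈ 2824 × 1.804/100 ≈ 51.
Year 2016: gap = -2.2 × (9.26 - 5.13) = -9.086%, loss ≈ 2824 × 9.086/100 ≈ 257.
Year 2017: gap = -2.2 × (9.21 - 5.13) = -8.976%, loss ≈ 2824 × 8.976/100 ≈ 253.
Year 2018: gap = -2.2 × (8.91 - 5.13) = -8.316%, loss ≈ 2824 × 8.316/100 ≈ 235.
Total lost output = 222 + 51 + 257 + 253 + 235 = 1018 billion.

$1,018 billion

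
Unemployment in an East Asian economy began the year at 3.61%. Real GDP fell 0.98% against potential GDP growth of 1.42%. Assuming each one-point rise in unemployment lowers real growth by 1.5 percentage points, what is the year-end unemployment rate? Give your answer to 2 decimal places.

Growth-rate Okun's law: g_Y = g_Y* - β × Δu, so Δu = (g_Y* - g_Y)/β.
Δu = (1.42 + 0.98)/1.5 = 2.4/1.5 = 1.60 percentage points.
Year-end unemployment = 3.61 + 1.6 = 5.21%.

5.21%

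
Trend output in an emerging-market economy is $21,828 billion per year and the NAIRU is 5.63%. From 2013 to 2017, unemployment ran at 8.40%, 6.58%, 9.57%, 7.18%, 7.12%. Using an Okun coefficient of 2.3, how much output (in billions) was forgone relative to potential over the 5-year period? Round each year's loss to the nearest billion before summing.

Year 2013: gap = -2.3 × (8.4 - 5.63) = -6.371%, loss ≈ 21828 × 6.371/100 ≈ 1391.
Year 2014: gap = -2.3 × (6.58 - 5.63) = -2.185%, loss ≈ 21828 × 2.185/100 ≈ 477.
Year 2015: gap = -2.3 × (9.57 - 5.63) = -9.062%, loss ≈ 21828 × 9.062/100 ≈ 1978.
Year 2016: gap = -2.3 × (7.18 - 5.63) = -3.565%, loss ≈ 21828 × 3.565/100 ≈ 778.
Year 2017: gap = -2.3 × (7.12 - 5.63) = -3.427%, loss ≈ 21828 × 3.427/100 ≈ 748.
Total lost output = 1391 + 477 + 1978 + 778 + 748 = 5372 billion.

$5,372 billion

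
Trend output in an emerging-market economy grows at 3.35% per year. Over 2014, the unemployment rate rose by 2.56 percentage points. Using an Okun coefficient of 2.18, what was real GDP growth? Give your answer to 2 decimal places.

-2.23%

Growth-rate Okun's law: g_Y = g_Y* - β × Δu.
g_Y = 3.35 - 2.18 × (2.56) = 3.35 - 5.5808 = -2.2308%, i.e. -2.23% to 2 d.p.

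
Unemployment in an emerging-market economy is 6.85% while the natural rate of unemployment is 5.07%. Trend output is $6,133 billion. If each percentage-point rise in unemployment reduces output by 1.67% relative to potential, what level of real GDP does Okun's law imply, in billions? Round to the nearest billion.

$5,951 billion

Unemployment gap = 6.85 - 5.07 = 1.78 points, so the output gap is -1.67 × 1.78 = -2.9726%.
Actual GDP = 6133 × (1 - 2.9726/100) = 6133 × 0.970274 ≈ 5951 billion.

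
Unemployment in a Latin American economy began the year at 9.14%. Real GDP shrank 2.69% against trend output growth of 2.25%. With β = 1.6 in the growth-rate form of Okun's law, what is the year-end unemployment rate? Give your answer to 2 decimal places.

Growth-rate Okun's law: g_Y = g_Y* - β × Δu, so Δu = (g_Y* - g_Y)/β.
Δu = (2.25 + 2.69)/1.6 = 4.94/1.6 = 3.09 percentage points.
Year-end unemployment = 9.14 + 3.09 = 12.23%.

12.23%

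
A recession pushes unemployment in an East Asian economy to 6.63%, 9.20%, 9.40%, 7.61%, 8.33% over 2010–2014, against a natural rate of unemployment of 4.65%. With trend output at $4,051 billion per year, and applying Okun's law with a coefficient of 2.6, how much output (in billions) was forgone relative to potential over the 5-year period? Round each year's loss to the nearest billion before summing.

Year 2010: gap = -2.6 × (6.63 - 4.65) = -5.148%, loss ≈ 4051 × 5.148/100 ≈ 209.
Year 2011: gap = -2.6 × (9.2 - 4.65) = -11.83%, loss ≈ 4051 × 11.83/100 ≈ 479.
Year 2012: gap = -2.6 × (9.4 - 4.65) = -12.35%, loss ≈ 4051 × 12.35/100 ≈ 500.
Year 2013: gap = -2.6 × (7.61 - 4.65) = -7.696%, loss ≈ 4051 × 7.696/100 ≈ 312.
Year 2014: gap = -2.6 × (8.33 - 4.65) = -9.568%, loss ≈ 4051 × 9.568/100 ≈ 388.
Total lost output = 209 + 479 + 500 + 312 + 388 = 1888 billion.

$1,888 billion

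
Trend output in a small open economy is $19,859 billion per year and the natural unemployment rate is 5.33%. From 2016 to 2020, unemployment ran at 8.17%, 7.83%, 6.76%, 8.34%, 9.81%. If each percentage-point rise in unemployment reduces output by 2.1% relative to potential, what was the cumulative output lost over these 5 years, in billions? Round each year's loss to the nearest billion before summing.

Year 2016: gap = -2.1 × (8.17 - 5.33) = -5.964%, loss ≈ 19859 × 5.964/100 ≈ 1184.
Year 2017: gap = -2.1 × (7.83 - 5.33) = -5.25%, loss ≈ 19859 × 5.25/100 ≈ 1043.
Year 2018: gap = -2.1 × (6.76 - 5.33) = -3.003%, loss ≈ 19859 × 3.003/100 ≈ 596.
Year 2019: gap = -2.1 × (8.34 - 5.33) = -6.321%, loss ≈ 19859 × 6.321/100 ≈ 1255.
Year 2020: gap = -2.1 × (9.81 - 5.33) = -9.408%, loss ≈ 19859 × 9.408/100 ≈ 1868.
Total lost output = 1184 + 1043 + 596 + 1255 + 1868 = 5946 billion.

$5,946 billion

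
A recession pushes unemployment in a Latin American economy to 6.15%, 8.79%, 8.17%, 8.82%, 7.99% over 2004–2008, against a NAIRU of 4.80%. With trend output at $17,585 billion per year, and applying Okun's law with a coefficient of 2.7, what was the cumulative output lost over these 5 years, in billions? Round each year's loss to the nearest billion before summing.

$7,559 billion

Year 2004: gap = -2.7 × (6.15 - 4.8) = -3.645%, loss ≈ 17585 × 3.645/100 ≈ 641.
Year 2005: gap = -2.7 × (8.79 - 4.8) = -10.773%, loss ≈ 17585 × 10.773/100 ≈ 1894.
Year 2006: gap = -2.7 × (8.17 - 4.8) = -9.099%, loss ≈ 17585 × 9.099/100 ≈ 1600.
Year 2007: gap = -2.7 × (8.82 - 4.8) = -10.854%, loss ≈ 17585 × 10.854/100 ≈ 1909.
Year 2008: gap = -2.7 × (7.99 - 4.8) = -8.613%, loss ≈ 17585 × 8.613/100 ≈ 1515.
Total lost output = 641 + 1894 + 1600 + 1909 + 1515 = 7559 billion.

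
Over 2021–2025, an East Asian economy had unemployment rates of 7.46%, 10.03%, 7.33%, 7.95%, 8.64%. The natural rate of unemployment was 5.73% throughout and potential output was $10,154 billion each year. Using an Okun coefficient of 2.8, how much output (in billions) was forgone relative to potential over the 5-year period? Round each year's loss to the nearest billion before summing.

Year 2021: gap = -2.8 × (7.46 - 5.73) = -4.844%, loss ≈ 10154 × 4.844/100 ≈ 492.
Year 2022: gap = -2.8 × (10.03 - 5.73) = -12.04%, loss ≈ 10154 × 12.04/100 ≈ 1223.
Year 2023: gap = -2.8 × (7.33 - 5.73) = -4.48%, loss ≈ 10154 × 4.48/100 ≈ 455.
Year 2024: gap = -2.8 × (7.95 - 5.73) = -6.216%, loss ≈ 10154 × 6.216/100 ≈ 631.
Year 2025: gap = -2.8 × (8.64 - 5.73) = -8.148%, loss ≈ 10154 × 8.148/100 ≈ 827.
Total lost output = 492 + 1223 + 455 + 631 + 827 = 3628 billion.

$3,628 billion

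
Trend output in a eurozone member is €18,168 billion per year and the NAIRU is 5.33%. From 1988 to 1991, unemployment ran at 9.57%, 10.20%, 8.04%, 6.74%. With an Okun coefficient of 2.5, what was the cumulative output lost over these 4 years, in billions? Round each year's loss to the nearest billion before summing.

Year 1988: gap = -2.5 × (9.57 - 5.33) = -10.6%, loss ≈ 18168 × 10.6/100 ≈ 1926.
Year 1989: gap = -2.5 × (10.2 - 5.33) = -12.175%, loss ≈ 18168 × 12.175/100 ≈ 2212.
Year 1990: gap = -2.5 × (8.04 - 5.33) = -6.775%, loss ≈ 18168 × 6.775/100 ≈ 1231.
Year 1991: gap = -2.5 × (6.74 - 5.33) = -3.525%, loss ≈ 18168 × 3.525/100 ≈ 640.
Total lost output = 1926 + 2212 + 1231 + 640 = 6009 billion.

€6,009 billion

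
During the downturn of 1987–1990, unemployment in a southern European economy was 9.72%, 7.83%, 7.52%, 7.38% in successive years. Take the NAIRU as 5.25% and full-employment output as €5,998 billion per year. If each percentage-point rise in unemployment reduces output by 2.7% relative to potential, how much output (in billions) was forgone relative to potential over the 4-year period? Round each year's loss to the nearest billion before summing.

Year 1987: gap = -2.7 × (9.72 - 5.25) = -12.069%, loss ≈ 5998 × 12.069/100 ≈ 724.
Year 1988: gap = -2.7 × (7.83 - 5.25) = -6.966%, loss ≈ 5998 × 6.966/100 ≈ 418.
Year 1989: gap = -2.7 × (7.52 - 5.25) = -6.129%, loss ≈ 5998 × 6.129/100 ≈ 368.
Year 1990: gap = -2.7 × (7.38 - 5.25) = -5.751%, loss ≈ 5998 × 5.751/100 ≈ 345.
Total lost output = 724 + 418 + 368 + 345 = 1855 billion.

€1,855 billion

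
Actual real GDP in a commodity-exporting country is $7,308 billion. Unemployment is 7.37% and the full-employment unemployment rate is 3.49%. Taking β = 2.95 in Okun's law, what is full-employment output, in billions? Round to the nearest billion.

Unemployment gap = 7.37 - 3.49 = 3.88 points, so output gap = -2.95 × 3.88 = -11.446%.
Since Y = Y* × (1 + gap/100), Y* = 7308/0.88554 ≈ 8253 billion.

$8,253 billion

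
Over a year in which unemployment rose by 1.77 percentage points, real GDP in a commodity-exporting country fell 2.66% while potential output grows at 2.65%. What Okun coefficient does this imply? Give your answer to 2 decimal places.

Growth form: g_Y = g_Y* - β × Δu, so β = (g_Y* - g_Y)/Δu.
β = (2.65 + 2.66)/1.77 = 5.31/1.77 = 3.00.

β ≈ 3.00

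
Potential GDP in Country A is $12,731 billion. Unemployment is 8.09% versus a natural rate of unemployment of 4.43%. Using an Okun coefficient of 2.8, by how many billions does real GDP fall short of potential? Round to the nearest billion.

Output gap = -2.8 × (8.09 - 4.43) = -2.8 × 3.66 = -10.248%.
Actual GDP ≈ 12731 × 0.89752 ≈ 11426 billion, so the shortfall is 12731 - 11426 = 1305 billion.

$1,305 billion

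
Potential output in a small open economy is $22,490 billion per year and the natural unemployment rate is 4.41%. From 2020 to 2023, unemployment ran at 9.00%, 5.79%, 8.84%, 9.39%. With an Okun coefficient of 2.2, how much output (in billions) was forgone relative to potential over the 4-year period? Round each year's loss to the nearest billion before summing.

$7,610 billion

Year 2020: gap = -2.2 × (9 - 4.41) = -10.098%, loss ≈ 22490 × 10.098/100 ≈ 2271.
Year 2021: gap = -2.2 × (5.79 - 4.41) = -3.036%, loss ≈ 22490 × 3.036/100 ≈ 683.
Year 2022: gap = -2.2 × (8.84 - 4.41) = -9.746%, loss ≈ 22490 × 9.746/100 ≈ 2192.
Year 2023: gap = -2.2 × (9.39 - 4.41) = -10.956%, loss ≈ 22490 × 10.956/100 ≈ 2464.
Total lost output = 2271 + 683 + 2192 + 2464 = 7610 billion.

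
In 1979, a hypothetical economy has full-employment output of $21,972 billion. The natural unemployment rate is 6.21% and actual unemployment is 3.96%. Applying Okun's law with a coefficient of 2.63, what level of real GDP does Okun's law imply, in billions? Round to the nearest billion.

Unemployment gap = 3.96 - 6.21 = -2.25 points, so the output gap is -2.63 × (-2.25) = 5.9175%.
Actual GDP = 21972 × (1 + 5.9175/100) = 21972 × 1.059175 ≈ 23272 billion.

$23,272 billion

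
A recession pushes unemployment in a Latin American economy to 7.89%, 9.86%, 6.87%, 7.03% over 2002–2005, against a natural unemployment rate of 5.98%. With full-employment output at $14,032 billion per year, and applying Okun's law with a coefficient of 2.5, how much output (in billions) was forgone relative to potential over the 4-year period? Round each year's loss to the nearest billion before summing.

$2,711 billion

Year 2002: gap = -2.5 × (7.89 - 5.98) = -4.775%, loss ≈ 14032 × 4.775/100 ≈ 670.
Year 2003: gap = -2.5 × (9.86 - 5.98) = -9.7%, loss ≈ 14032 × 9.7/100 ≈ 1361.
Year 2004: gap = -2.5 × (6.87 - 5.98) = -2.225%, loss ≈ 14032 × 2.225/100 ≈ 312.
Year 2005: gap = -2.5 × (7.03 - 5.98) = -2.625%, loss ≈ 14032 × 2.625/100 ≈ 368.
Total lost output = 670 + 1361 + 312 + 368 = 2711 billion.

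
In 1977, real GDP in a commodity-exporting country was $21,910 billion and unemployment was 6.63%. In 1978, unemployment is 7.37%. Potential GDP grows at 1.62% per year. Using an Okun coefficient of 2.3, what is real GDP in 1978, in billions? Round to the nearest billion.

$21,892 billion

Δu = 7.37 - 6.63 = 0.74 points.
Okun's law (growth form): g_Y = g_Y* - β × Δu = 1.62 - 2.3 × (0.74) = 1.62 - 1.702 = -0.082%.
Real GDP in the next year = 21910 × (1 - 0.082/100) = 21910 × 0.99918 ≈ 21892 billion.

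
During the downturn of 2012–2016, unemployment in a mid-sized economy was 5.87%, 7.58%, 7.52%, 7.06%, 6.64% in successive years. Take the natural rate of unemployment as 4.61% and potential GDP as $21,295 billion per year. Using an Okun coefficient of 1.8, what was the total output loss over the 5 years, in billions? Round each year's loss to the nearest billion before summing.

$4,453 billion

Year 2012: gap = -1.8 × (5.87 - 4.61) = -2.268%, loss ≈ 21295 × 2.268/100 ≈ 483.
Year 2013: gap = -1.8 × (7.58 - 4.61) = -5.346%, loss ≈ 21295 × 5.346/100 ≈ 1138.
Year 2014: gap = -1.8 × (7.52 - 4.61) = -5.238%, loss ≈ 21295 × 5.238/100 ≈ 1115.
Year 2015: gap = -1.8 × (7.06 - 4.61) = -4.41%, loss ≈ 21295 × 4.41/100 ≈ 939.
Year 2016: gap = -1.8 × (6.64 - 4.61) = -3.654%, loss ≈ 21295 × 3.654/100 ≈ 778.
Total lost output = 483 + 1138 + 1115 + 939 + 778 = 4453 billion.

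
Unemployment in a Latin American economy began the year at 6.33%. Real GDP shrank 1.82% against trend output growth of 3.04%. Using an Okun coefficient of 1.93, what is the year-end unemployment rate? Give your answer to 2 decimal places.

Growth-rate Okun's law: g_Y = g_Y* - β × Δu, so Δu = (g_Y* - g_Y)/β.
Δu = (3.04 + 1.82)/1.93 = 4.86/1.93 = 2.52 percentage points.
Year-end unemployment = 6.33 + 2.52 = 8.85%.

8.85%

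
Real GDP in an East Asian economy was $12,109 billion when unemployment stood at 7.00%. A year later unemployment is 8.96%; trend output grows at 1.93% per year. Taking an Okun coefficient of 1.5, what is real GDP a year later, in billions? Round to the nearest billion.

$11,987 billion

Δu = 8.96 - 7 = 1.96 points.
Okun's law (growth form): g_Y = g_Y* - β × Δu = 1.93 - 1.5 × (1.96) = 1.93 - 2.94 = -1.01%.
Real GDP in the next year = 12109 × (1 - 1.01/100) = 12109 × 0.9899 ≈ 11987 billion.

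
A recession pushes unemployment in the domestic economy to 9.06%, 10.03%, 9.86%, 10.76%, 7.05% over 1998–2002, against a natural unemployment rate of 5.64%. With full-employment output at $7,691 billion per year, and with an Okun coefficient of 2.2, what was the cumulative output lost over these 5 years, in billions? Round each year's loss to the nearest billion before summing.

Year 1998: gap = -2.2 × (9.06 - 5.64) = -7.524%, loss ≈ 7691 × 7.524/100 ≈ 579.
Year 1999: gap = -2.2 × (10.03 - 5.64) = -9.658%, loss ≈ 7691 × 9.658/100 ≈ 743.
Year 2000: gap = -2.2 × (9.86 - 5.64) = -9.284%, loss ≈ 7691 × 9.284/100 ≈ 714.
Year 2001: gap = -2.2 × (10.76 - 5.64) = -11.264%, loss ≈ 7691 × 11.264/100 ≈ 866.
Year 2002: gap = -2.2 × (7.05 - 5.64) = -3.102%, loss ≈ 7691 × 3.102/100 ≈ 239.
Total lost output = 579 + 743 + 714 + 866 + 239 = 3141 billion.

$3,141 billion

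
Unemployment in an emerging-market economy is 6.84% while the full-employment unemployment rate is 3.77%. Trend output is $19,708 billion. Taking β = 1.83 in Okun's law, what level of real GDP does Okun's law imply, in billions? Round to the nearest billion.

Unemployment gap = 6.84 - 3.77 = 3.07 points, so the output gap is -1.83 × 3.07 = -5.6181%.
Actual GDP = 19708 × (1 - 5.6181/100) = 19708 × 0.943819 ≈ 18601 billion.

$18,601 billion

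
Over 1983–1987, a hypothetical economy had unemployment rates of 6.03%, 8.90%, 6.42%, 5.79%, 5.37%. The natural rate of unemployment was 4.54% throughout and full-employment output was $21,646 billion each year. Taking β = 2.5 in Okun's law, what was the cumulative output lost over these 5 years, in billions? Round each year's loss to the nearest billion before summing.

Year 1983: gap = -2.5 × (6.03 - 4.54) = -3.725%, loss ≈ 21646 × 3.725/100 ≈ 806.
Year 1984: gap = -2.5 × (8.9 - 4.54) = -10.9%, loss ≈ 21646 × 10.9/100 ≈ 2359.
Year 1985: gap = -2.5 × (6.42 - 4.54) = -4.7%, loss ≈ 21646 × 4.7/100 ≈ 1017.
Year 1986: gap = -2.5 × (5.79 - 4.54) = -3.125%, loss ≈ 21646 × 3.125/100 ≈ 676.
Year 1987: gap = -2.5 × (5.37 - 4.54) = -2.075%, loss ≈ 21646 × 2.075/100 ≈ 449.
Total lost output = 806 + 2359 + 1017 + 676 + 449 = 5307 billion.

$5,307 billion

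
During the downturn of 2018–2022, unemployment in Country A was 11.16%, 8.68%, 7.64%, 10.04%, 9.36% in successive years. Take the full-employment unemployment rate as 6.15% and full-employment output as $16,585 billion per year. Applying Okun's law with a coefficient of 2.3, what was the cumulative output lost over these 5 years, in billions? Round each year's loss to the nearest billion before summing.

$6,152 billion

Year 2018: gap = -2.3 × (11.16 - 6.15) = -11.523%, loss ≈ 16585 × 11.523/100 ≈ 1911.
Year 2019: gap = -2.3 × (8.68 - 6.15) = -5.819%, loss ≈ 16585 × 5.819/100 ≈ 965.
Year 2020: gap = -2.3 × (7.64 - 6.15) = -3.427%, loss ≈ 16585 × 3.427/100 ≈ 568.
Year 2021: gap = -2.3 × (10.04 - 6.15) = -8.947%, loss ≈ 16585 × 8.947/100 ≈ 1484.
Year 2022: gap = -2.3 × (9.36 - 6.15) = -7.383%, loss ≈ 16585 × 7.383/100 ≈ 1224.
Total lost output = 1911 + 965 + 568 + 1484 + 1224 = 6152 billion.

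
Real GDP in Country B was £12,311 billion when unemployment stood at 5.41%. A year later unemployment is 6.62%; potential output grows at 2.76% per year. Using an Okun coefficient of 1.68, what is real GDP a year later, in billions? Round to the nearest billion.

£12,401 billion

Δu = 6.62 - 5.41 = 1.21 points.
Okun's law (growth form): g_Y = g_Y* - β × Δu = 2.76 - 1.68 × (1.21) = 2.76 - 2.0328 = 0.7272%.
Real GDP in the next year = 12311 × (1 + 0.7272/100) = 12311 × 1.007272 ≈ 12401 billion.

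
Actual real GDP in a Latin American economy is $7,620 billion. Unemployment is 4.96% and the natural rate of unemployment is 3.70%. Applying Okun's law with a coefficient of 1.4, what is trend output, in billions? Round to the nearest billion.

$7,757 billion

Unemployment gap = 4.96 - 3.7 = 1.26 points, so output gap = -1.4 × 1.26 = -1.764%.
Since Y = Y* × (1 + gap/100), Y* = 7620/0.98236 ≈ 7757 billion.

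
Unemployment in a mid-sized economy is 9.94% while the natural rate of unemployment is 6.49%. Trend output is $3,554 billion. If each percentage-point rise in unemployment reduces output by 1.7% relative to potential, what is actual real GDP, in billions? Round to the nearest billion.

Unemployment gap = 9.94 - 6.49 = 3.45 points, so the output gap is -1.7 × 3.45 = -5.865%.
Actual GDP = 3554 × (1 - 5.865/100) = 3554 × 0.94135 ≈ 3346 billion.

$3,346 billion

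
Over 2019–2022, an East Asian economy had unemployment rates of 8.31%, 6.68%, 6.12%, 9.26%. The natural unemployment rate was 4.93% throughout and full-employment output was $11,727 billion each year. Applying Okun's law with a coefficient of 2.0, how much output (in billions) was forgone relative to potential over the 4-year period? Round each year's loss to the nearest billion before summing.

Year 2019: gap = -2.0 × (8.31 - 4.93) = -6.76%, loss ≈ 11727 × 6.76/100 ≈ 793.
Year 2020: gap = -2.0 × (6.68 - 4.93) = -3.5%, loss ≈ 11727 × 3.5/100 ≈ 410.
Year 2021: gap = -2.0 × (6.12 - 4.93) = -2.38%, loss ≈ 11727 × 2.38/100 ≈ 279.
Year 2022: gap = -2.0 × (9.26 - 4.93) = -8.66%, loss ≈ 11727 × 8.66/100 ≈ 1016.
Total lost output = 793 + 410 + 279 + 1016 = 2498 billion.

$2,498 billion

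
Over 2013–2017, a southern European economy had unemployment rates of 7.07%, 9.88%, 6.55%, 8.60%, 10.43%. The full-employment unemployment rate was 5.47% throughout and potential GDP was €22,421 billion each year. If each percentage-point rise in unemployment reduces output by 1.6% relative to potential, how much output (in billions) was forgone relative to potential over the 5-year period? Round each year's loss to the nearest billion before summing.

€5,445 billion

Year 2013: gap = -1.6 × (7.07 - 5.47) = -2.56%, loss ≈ 22421 × 2.56/100 ≈ 574.
Year 2014: gap = -1.6 × (9.88 - 5.47) = -7.056%, loss ≈ 22421 × 7.056/100 ≈ 1582.
Year 2015: gap = -1.6 × (6.55 - 5.47) = -1.728%, loss ≈ 22421 × 1.728/100 ≈ 387.
Year 2016: gap = -1.6 × (8.6 - 5.47) = -5.008%, loss ≈ 22421 × 5.008/100 ≈ 1123.
Year 2017: gap = -1.6 × (10.43 - 5.47) = -7.936%, loss ≈ 22421 × 7.936/100 ≈ 1779.
Total lost output = 574 + 1582 + 387 + 1123 + 1779 = 5445 billion.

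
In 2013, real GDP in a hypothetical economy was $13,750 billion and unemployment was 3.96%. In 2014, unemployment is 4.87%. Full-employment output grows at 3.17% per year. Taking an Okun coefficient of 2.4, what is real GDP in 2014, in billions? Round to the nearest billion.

$13,886 billion

Δu = 4.87 - 3.96 = 0.91 points.
Okun's law (growth form): g_Y = g_Y* - β × Δu = 3.17 - 2.4 × (0.91) = 3.17 - 2.184 = 0.986%.
Real GDP in the next year = 13750 × (1 + 0.986/100) = 13750 × 1.00986 ≈ 13886 billion.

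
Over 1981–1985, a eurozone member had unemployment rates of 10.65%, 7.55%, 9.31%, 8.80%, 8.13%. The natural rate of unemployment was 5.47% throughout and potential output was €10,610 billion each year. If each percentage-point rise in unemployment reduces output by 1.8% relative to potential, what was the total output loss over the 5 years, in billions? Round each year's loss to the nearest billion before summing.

€3,263 billion

Year 1981: gap = -1.8 × (10.65 - 5.47) = -9.324%, loss ≈ 10610 × 9.324/100 ≈ 989.
Year 1982: gap = -1.8 × (7.55 - 5.47) = -3.744%, loss ≈ 10610 × 3.744/100 ≈ 397.
Year 1983: gap = -1.8 × (9.31 - 5.47) = -6.912%, loss ≈ 10610 × 6.912/100 ≈ 733.
Year 1984: gap = -1.8 × (8.8 - 5.47) = -5.994%, loss ≈ 10610 × 5.994/100 ≈ 636.
Year 1985: gap = -1.8 × (8.13 - 5.47) = -4.788%, loss ≈ 10610 × 4.788/100 ≈ 508.
Total lost output = 989 + 397 + 733 + 636 + 508 = 3263 billion.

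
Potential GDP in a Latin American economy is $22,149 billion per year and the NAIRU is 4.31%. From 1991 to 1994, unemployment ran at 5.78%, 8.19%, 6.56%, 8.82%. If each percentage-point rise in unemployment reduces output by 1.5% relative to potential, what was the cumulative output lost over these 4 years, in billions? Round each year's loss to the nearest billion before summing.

$4,023 billion

Year 1991: gap = -1.5 × (5.78 - 4.31) = -2.205%, loss ≈ 22149 × 2.205/100 ≈ 488.
Year 1992: gap = -1.5 × (8.19 - 4.31) = -5.82%, loss ≈ 22149 × 5.82/100 ≈ 1289.
Year 1993: gap = -1.5 × (6.56 - 4.31) = -3.375%, loss ≈ 22149 × 3.375/100 ≈ 748.
Year 1994: gap = -1.5 × (8.82 - 4.31) = -6.765%, loss ≈ 22149 × 6.765/100 ≈ 1498.
Total lost output = 488 + 1289 + 748 + 1498 = 4023 billion.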